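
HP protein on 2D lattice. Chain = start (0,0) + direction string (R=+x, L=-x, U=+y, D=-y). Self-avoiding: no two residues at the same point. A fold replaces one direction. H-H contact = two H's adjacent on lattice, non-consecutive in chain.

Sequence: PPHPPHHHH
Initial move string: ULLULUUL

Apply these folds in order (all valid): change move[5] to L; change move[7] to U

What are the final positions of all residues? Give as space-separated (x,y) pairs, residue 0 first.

Answer: (0,0) (0,1) (-1,1) (-2,1) (-2,2) (-3,2) (-4,2) (-4,3) (-4,4)

Derivation:
Initial moves: ULLULUUL
Fold: move[5]->L => ULLULLUL (positions: [(0, 0), (0, 1), (-1, 1), (-2, 1), (-2, 2), (-3, 2), (-4, 2), (-4, 3), (-5, 3)])
Fold: move[7]->U => ULLULLUU (positions: [(0, 0), (0, 1), (-1, 1), (-2, 1), (-2, 2), (-3, 2), (-4, 2), (-4, 3), (-4, 4)])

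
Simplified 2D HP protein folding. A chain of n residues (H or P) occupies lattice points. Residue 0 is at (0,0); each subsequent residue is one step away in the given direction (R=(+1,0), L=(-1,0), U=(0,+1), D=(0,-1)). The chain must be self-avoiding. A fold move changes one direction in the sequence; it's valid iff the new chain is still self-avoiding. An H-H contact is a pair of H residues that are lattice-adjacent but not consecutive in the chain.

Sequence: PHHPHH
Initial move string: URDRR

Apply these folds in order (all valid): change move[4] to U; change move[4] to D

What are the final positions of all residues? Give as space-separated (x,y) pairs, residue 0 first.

Initial moves: URDRR
Fold: move[4]->U => URDRU (positions: [(0, 0), (0, 1), (1, 1), (1, 0), (2, 0), (2, 1)])
Fold: move[4]->D => URDRD (positions: [(0, 0), (0, 1), (1, 1), (1, 0), (2, 0), (2, -1)])

Answer: (0,0) (0,1) (1,1) (1,0) (2,0) (2,-1)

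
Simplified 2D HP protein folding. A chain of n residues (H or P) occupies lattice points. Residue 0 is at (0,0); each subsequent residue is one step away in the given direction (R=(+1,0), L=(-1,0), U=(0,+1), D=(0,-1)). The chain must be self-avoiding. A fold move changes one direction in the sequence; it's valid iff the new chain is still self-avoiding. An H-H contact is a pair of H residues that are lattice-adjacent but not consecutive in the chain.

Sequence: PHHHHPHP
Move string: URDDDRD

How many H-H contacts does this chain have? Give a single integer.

Answer: 0

Derivation:
Positions: [(0, 0), (0, 1), (1, 1), (1, 0), (1, -1), (1, -2), (2, -2), (2, -3)]
No H-H contacts found.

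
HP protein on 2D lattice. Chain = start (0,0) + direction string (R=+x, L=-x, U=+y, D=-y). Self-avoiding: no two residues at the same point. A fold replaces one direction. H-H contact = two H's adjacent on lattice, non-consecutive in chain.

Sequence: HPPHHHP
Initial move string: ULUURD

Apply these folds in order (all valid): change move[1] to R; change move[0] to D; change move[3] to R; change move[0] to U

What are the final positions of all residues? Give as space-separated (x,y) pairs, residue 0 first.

Answer: (0,0) (0,1) (1,1) (1,2) (2,2) (3,2) (3,1)

Derivation:
Initial moves: ULUURD
Fold: move[1]->R => URUURD (positions: [(0, 0), (0, 1), (1, 1), (1, 2), (1, 3), (2, 3), (2, 2)])
Fold: move[0]->D => DRUURD (positions: [(0, 0), (0, -1), (1, -1), (1, 0), (1, 1), (2, 1), (2, 0)])
Fold: move[3]->R => DRURRD (positions: [(0, 0), (0, -1), (1, -1), (1, 0), (2, 0), (3, 0), (3, -1)])
Fold: move[0]->U => URURRD (positions: [(0, 0), (0, 1), (1, 1), (1, 2), (2, 2), (3, 2), (3, 1)])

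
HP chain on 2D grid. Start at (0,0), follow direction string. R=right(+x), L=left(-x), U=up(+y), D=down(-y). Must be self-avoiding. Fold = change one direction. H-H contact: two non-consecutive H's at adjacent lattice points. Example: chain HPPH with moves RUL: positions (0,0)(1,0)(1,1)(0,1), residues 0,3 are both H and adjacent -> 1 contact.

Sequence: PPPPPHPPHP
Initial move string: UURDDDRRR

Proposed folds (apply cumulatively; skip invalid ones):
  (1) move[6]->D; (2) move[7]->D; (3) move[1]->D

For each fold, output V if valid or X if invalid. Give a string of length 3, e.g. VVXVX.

Initial: UURDDDRRR -> [(0, 0), (0, 1), (0, 2), (1, 2), (1, 1), (1, 0), (1, -1), (2, -1), (3, -1), (4, -1)]
Fold 1: move[6]->D => UURDDDDRR VALID
Fold 2: move[7]->D => UURDDDDDR VALID
Fold 3: move[1]->D => UDRDDDDDR INVALID (collision), skipped

Answer: VVX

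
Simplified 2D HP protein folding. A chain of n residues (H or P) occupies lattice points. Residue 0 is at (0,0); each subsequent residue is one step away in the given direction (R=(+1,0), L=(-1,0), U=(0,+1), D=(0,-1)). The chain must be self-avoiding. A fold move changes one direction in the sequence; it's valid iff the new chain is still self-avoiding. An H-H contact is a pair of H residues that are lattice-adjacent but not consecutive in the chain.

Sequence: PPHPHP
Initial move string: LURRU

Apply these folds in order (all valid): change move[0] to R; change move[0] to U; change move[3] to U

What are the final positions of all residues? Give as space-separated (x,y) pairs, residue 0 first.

Initial moves: LURRU
Fold: move[0]->R => RURRU (positions: [(0, 0), (1, 0), (1, 1), (2, 1), (3, 1), (3, 2)])
Fold: move[0]->U => UURRU (positions: [(0, 0), (0, 1), (0, 2), (1, 2), (2, 2), (2, 3)])
Fold: move[3]->U => UURUU (positions: [(0, 0), (0, 1), (0, 2), (1, 2), (1, 3), (1, 4)])

Answer: (0,0) (0,1) (0,2) (1,2) (1,3) (1,4)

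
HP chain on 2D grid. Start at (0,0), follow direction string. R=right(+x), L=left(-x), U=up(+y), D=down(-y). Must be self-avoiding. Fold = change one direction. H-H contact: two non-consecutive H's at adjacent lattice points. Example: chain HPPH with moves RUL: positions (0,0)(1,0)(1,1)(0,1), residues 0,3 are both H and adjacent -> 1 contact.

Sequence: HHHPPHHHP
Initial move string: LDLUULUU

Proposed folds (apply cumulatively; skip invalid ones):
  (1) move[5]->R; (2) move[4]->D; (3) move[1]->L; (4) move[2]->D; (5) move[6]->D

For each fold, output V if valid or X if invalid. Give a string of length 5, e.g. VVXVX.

Initial: LDLUULUU -> [(0, 0), (-1, 0), (-1, -1), (-2, -1), (-2, 0), (-2, 1), (-3, 1), (-3, 2), (-3, 3)]
Fold 1: move[5]->R => LDLUURUU VALID
Fold 2: move[4]->D => LDLUDRUU INVALID (collision), skipped
Fold 3: move[1]->L => LLLUURUU VALID
Fold 4: move[2]->D => LLDUURUU INVALID (collision), skipped
Fold 5: move[6]->D => LLLUURDU INVALID (collision), skipped

Answer: VXVXX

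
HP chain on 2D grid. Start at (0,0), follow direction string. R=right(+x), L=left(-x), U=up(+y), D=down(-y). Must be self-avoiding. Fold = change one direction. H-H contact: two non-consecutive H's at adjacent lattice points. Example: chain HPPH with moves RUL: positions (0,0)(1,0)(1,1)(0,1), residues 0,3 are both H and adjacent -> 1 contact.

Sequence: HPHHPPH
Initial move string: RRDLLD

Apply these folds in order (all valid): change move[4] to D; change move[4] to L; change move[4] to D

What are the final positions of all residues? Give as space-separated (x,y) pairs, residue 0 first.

Answer: (0,0) (1,0) (2,0) (2,-1) (1,-1) (1,-2) (1,-3)

Derivation:
Initial moves: RRDLLD
Fold: move[4]->D => RRDLDD (positions: [(0, 0), (1, 0), (2, 0), (2, -1), (1, -1), (1, -2), (1, -3)])
Fold: move[4]->L => RRDLLD (positions: [(0, 0), (1, 0), (2, 0), (2, -1), (1, -1), (0, -1), (0, -2)])
Fold: move[4]->D => RRDLDD (positions: [(0, 0), (1, 0), (2, 0), (2, -1), (1, -1), (1, -2), (1, -3)])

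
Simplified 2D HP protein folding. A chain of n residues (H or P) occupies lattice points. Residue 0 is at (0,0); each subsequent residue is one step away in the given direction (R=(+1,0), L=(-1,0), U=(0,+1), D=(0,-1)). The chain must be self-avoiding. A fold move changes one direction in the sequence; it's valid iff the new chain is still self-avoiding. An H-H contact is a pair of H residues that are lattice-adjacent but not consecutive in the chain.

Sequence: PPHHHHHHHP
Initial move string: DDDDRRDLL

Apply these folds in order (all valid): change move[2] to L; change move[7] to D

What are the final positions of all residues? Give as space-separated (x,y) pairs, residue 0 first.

Initial moves: DDDDRRDLL
Fold: move[2]->L => DDLDRRDLL (positions: [(0, 0), (0, -1), (0, -2), (-1, -2), (-1, -3), (0, -3), (1, -3), (1, -4), (0, -4), (-1, -4)])
Fold: move[7]->D => DDLDRRDDL (positions: [(0, 0), (0, -1), (0, -2), (-1, -2), (-1, -3), (0, -3), (1, -3), (1, -4), (1, -5), (0, -5)])

Answer: (0,0) (0,-1) (0,-2) (-1,-2) (-1,-3) (0,-3) (1,-3) (1,-4) (1,-5) (0,-5)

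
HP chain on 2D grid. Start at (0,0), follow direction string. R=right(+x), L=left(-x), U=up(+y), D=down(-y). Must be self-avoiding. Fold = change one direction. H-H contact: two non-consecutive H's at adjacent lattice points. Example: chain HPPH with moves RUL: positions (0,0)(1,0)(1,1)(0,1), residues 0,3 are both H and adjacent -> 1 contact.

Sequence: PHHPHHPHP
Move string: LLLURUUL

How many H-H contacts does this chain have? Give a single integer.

Answer: 1

Derivation:
Positions: [(0, 0), (-1, 0), (-2, 0), (-3, 0), (-3, 1), (-2, 1), (-2, 2), (-2, 3), (-3, 3)]
H-H contact: residue 2 @(-2,0) - residue 5 @(-2, 1)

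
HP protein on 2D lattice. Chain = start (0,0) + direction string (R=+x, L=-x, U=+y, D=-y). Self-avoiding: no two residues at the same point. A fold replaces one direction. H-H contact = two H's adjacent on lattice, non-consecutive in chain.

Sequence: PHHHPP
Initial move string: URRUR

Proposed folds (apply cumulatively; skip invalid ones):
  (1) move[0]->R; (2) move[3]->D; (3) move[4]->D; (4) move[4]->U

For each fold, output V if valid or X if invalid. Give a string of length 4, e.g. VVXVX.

Answer: VVVX

Derivation:
Initial: URRUR -> [(0, 0), (0, 1), (1, 1), (2, 1), (2, 2), (3, 2)]
Fold 1: move[0]->R => RRRUR VALID
Fold 2: move[3]->D => RRRDR VALID
Fold 3: move[4]->D => RRRDD VALID
Fold 4: move[4]->U => RRRDU INVALID (collision), skipped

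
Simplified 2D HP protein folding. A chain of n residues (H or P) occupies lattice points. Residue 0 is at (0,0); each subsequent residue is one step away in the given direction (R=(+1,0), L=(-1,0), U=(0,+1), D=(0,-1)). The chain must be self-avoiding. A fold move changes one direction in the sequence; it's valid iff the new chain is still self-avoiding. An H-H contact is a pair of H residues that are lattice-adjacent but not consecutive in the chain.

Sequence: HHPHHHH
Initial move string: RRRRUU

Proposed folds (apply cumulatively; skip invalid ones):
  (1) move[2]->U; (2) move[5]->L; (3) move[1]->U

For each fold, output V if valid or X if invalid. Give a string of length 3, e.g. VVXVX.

Answer: VVV

Derivation:
Initial: RRRRUU -> [(0, 0), (1, 0), (2, 0), (3, 0), (4, 0), (4, 1), (4, 2)]
Fold 1: move[2]->U => RRURUU VALID
Fold 2: move[5]->L => RRURUL VALID
Fold 3: move[1]->U => RUURUL VALID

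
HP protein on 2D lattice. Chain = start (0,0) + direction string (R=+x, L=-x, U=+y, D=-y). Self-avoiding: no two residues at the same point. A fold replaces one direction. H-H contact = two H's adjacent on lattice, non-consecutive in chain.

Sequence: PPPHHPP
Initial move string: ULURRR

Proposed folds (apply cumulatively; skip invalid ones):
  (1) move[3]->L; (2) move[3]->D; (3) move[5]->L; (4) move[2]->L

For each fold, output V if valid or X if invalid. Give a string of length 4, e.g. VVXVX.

Answer: XXXX

Derivation:
Initial: ULURRR -> [(0, 0), (0, 1), (-1, 1), (-1, 2), (0, 2), (1, 2), (2, 2)]
Fold 1: move[3]->L => ULULRR INVALID (collision), skipped
Fold 2: move[3]->D => ULUDRR INVALID (collision), skipped
Fold 3: move[5]->L => ULURRL INVALID (collision), skipped
Fold 4: move[2]->L => ULLRRR INVALID (collision), skipped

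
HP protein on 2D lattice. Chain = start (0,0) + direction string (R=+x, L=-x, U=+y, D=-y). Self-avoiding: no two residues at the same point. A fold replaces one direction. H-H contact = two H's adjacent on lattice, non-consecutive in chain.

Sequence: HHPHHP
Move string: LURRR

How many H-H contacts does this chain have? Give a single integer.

Positions: [(0, 0), (-1, 0), (-1, 1), (0, 1), (1, 1), (2, 1)]
H-H contact: residue 0 @(0,0) - residue 3 @(0, 1)

Answer: 1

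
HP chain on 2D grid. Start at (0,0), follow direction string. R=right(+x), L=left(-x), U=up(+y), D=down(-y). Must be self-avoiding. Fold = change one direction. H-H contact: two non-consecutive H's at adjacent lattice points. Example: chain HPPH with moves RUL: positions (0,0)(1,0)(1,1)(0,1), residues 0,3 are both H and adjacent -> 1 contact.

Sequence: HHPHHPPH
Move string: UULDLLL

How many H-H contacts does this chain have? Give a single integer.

Positions: [(0, 0), (0, 1), (0, 2), (-1, 2), (-1, 1), (-2, 1), (-3, 1), (-4, 1)]
H-H contact: residue 1 @(0,1) - residue 4 @(-1, 1)

Answer: 1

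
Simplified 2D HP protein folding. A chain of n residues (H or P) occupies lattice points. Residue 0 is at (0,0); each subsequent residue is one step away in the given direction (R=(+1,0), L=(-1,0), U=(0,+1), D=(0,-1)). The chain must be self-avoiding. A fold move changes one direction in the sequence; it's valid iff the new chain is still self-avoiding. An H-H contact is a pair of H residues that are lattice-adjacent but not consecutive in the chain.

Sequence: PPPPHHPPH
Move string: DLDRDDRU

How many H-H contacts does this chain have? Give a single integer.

Answer: 1

Derivation:
Positions: [(0, 0), (0, -1), (-1, -1), (-1, -2), (0, -2), (0, -3), (0, -4), (1, -4), (1, -3)]
H-H contact: residue 5 @(0,-3) - residue 8 @(1, -3)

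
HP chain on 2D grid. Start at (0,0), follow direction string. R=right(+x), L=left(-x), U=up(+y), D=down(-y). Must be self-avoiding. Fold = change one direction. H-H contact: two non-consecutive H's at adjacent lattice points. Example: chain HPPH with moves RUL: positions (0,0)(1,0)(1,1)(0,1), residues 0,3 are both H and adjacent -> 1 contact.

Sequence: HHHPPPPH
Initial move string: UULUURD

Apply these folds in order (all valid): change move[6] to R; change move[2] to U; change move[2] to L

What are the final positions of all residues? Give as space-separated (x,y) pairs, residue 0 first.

Initial moves: UULUURD
Fold: move[6]->R => UULUURR (positions: [(0, 0), (0, 1), (0, 2), (-1, 2), (-1, 3), (-1, 4), (0, 4), (1, 4)])
Fold: move[2]->U => UUUUURR (positions: [(0, 0), (0, 1), (0, 2), (0, 3), (0, 4), (0, 5), (1, 5), (2, 5)])
Fold: move[2]->L => UULUURR (positions: [(0, 0), (0, 1), (0, 2), (-1, 2), (-1, 3), (-1, 4), (0, 4), (1, 4)])

Answer: (0,0) (0,1) (0,2) (-1,2) (-1,3) (-1,4) (0,4) (1,4)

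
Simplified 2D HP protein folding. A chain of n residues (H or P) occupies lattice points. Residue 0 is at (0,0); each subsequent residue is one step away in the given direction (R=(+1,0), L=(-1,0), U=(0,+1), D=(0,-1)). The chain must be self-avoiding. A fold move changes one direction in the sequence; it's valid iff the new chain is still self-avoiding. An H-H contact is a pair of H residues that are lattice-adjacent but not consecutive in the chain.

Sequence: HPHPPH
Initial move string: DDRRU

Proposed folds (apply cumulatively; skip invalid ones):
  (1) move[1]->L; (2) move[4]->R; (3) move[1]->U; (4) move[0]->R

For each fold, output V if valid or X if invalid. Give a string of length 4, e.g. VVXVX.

Answer: XVXV

Derivation:
Initial: DDRRU -> [(0, 0), (0, -1), (0, -2), (1, -2), (2, -2), (2, -1)]
Fold 1: move[1]->L => DLRRU INVALID (collision), skipped
Fold 2: move[4]->R => DDRRR VALID
Fold 3: move[1]->U => DURRR INVALID (collision), skipped
Fold 4: move[0]->R => RDRRR VALID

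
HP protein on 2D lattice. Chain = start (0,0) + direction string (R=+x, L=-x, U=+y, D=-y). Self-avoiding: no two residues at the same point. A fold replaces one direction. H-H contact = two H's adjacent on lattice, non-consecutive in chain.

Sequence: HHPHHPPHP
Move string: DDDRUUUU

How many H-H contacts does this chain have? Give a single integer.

Positions: [(0, 0), (0, -1), (0, -2), (0, -3), (1, -3), (1, -2), (1, -1), (1, 0), (1, 1)]
H-H contact: residue 0 @(0,0) - residue 7 @(1, 0)

Answer: 1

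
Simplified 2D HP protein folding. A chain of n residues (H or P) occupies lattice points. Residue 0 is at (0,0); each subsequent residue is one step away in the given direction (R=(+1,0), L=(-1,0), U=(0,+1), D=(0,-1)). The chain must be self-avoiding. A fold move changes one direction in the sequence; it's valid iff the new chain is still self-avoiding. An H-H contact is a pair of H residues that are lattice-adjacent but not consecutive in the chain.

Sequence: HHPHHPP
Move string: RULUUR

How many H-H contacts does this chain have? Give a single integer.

Positions: [(0, 0), (1, 0), (1, 1), (0, 1), (0, 2), (0, 3), (1, 3)]
H-H contact: residue 0 @(0,0) - residue 3 @(0, 1)

Answer: 1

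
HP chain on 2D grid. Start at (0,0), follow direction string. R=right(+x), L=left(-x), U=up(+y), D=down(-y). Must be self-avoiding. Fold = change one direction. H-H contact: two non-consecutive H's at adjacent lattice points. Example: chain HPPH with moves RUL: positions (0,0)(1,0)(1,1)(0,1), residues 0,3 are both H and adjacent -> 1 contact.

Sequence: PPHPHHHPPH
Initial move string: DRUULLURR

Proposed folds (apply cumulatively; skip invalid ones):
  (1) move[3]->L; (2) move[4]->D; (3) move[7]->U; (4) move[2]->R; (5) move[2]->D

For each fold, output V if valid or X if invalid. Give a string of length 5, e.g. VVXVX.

Initial: DRUULLURR -> [(0, 0), (0, -1), (1, -1), (1, 0), (1, 1), (0, 1), (-1, 1), (-1, 2), (0, 2), (1, 2)]
Fold 1: move[3]->L => DRULLLURR INVALID (collision), skipped
Fold 2: move[4]->D => DRUUDLURR INVALID (collision), skipped
Fold 3: move[7]->U => DRUULLUUR VALID
Fold 4: move[2]->R => DRRULLUUR INVALID (collision), skipped
Fold 5: move[2]->D => DRDULLUUR INVALID (collision), skipped

Answer: XXVXX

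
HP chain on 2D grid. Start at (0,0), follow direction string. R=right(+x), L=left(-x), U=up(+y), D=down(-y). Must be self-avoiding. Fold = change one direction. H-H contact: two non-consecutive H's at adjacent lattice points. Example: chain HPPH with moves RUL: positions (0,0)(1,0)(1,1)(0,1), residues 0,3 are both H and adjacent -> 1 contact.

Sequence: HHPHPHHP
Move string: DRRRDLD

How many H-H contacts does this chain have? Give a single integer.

Positions: [(0, 0), (0, -1), (1, -1), (2, -1), (3, -1), (3, -2), (2, -2), (2, -3)]
H-H contact: residue 3 @(2,-1) - residue 6 @(2, -2)

Answer: 1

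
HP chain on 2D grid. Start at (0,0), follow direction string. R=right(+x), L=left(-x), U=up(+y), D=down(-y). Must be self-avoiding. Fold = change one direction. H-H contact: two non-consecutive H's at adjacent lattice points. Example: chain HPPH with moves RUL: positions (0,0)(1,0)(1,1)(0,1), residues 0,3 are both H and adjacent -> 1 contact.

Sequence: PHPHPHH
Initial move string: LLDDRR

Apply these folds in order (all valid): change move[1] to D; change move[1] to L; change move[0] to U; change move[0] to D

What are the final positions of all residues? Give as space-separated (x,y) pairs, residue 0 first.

Answer: (0,0) (0,-1) (-1,-1) (-1,-2) (-1,-3) (0,-3) (1,-3)

Derivation:
Initial moves: LLDDRR
Fold: move[1]->D => LDDDRR (positions: [(0, 0), (-1, 0), (-1, -1), (-1, -2), (-1, -3), (0, -3), (1, -3)])
Fold: move[1]->L => LLDDRR (positions: [(0, 0), (-1, 0), (-2, 0), (-2, -1), (-2, -2), (-1, -2), (0, -2)])
Fold: move[0]->U => ULDDRR (positions: [(0, 0), (0, 1), (-1, 1), (-1, 0), (-1, -1), (0, -1), (1, -1)])
Fold: move[0]->D => DLDDRR (positions: [(0, 0), (0, -1), (-1, -1), (-1, -2), (-1, -3), (0, -3), (1, -3)])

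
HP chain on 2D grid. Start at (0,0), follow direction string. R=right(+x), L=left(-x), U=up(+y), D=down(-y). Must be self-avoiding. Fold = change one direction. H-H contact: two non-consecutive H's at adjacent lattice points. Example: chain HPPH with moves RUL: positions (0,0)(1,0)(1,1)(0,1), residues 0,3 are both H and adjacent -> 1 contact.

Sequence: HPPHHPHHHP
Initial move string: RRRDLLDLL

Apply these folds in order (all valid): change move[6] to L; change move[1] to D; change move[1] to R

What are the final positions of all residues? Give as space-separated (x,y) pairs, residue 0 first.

Initial moves: RRRDLLDLL
Fold: move[6]->L => RRRDLLLLL (positions: [(0, 0), (1, 0), (2, 0), (3, 0), (3, -1), (2, -1), (1, -1), (0, -1), (-1, -1), (-2, -1)])
Fold: move[1]->D => RDRDLLLLL (positions: [(0, 0), (1, 0), (1, -1), (2, -1), (2, -2), (1, -2), (0, -2), (-1, -2), (-2, -2), (-3, -2)])
Fold: move[1]->R => RRRDLLLLL (positions: [(0, 0), (1, 0), (2, 0), (3, 0), (3, -1), (2, -1), (1, -1), (0, -1), (-1, -1), (-2, -1)])

Answer: (0,0) (1,0) (2,0) (3,0) (3,-1) (2,-1) (1,-1) (0,-1) (-1,-1) (-2,-1)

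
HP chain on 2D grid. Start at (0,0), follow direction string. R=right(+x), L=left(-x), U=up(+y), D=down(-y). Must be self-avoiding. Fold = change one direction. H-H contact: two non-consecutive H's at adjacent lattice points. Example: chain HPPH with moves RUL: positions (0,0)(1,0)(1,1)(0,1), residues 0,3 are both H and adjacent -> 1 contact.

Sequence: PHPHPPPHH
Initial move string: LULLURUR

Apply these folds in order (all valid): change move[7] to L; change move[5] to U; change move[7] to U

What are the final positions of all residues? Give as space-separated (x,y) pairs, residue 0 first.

Answer: (0,0) (-1,0) (-1,1) (-2,1) (-3,1) (-3,2) (-3,3) (-3,4) (-3,5)

Derivation:
Initial moves: LULLURUR
Fold: move[7]->L => LULLURUL (positions: [(0, 0), (-1, 0), (-1, 1), (-2, 1), (-3, 1), (-3, 2), (-2, 2), (-2, 3), (-3, 3)])
Fold: move[5]->U => LULLUUUL (positions: [(0, 0), (-1, 0), (-1, 1), (-2, 1), (-3, 1), (-3, 2), (-3, 3), (-3, 4), (-4, 4)])
Fold: move[7]->U => LULLUUUU (positions: [(0, 0), (-1, 0), (-1, 1), (-2, 1), (-3, 1), (-3, 2), (-3, 3), (-3, 4), (-3, 5)])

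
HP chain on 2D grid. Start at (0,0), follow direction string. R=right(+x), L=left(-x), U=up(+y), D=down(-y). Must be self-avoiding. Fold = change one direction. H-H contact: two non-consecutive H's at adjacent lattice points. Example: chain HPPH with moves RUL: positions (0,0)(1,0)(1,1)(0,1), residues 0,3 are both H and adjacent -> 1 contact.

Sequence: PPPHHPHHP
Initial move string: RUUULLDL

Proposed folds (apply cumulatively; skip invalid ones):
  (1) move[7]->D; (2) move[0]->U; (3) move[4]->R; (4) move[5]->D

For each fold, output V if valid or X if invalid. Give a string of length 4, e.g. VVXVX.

Initial: RUUULLDL -> [(0, 0), (1, 0), (1, 1), (1, 2), (1, 3), (0, 3), (-1, 3), (-1, 2), (-2, 2)]
Fold 1: move[7]->D => RUUULLDD VALID
Fold 2: move[0]->U => UUUULLDD VALID
Fold 3: move[4]->R => UUUURLDD INVALID (collision), skipped
Fold 4: move[5]->D => UUUULDDD VALID

Answer: VVXV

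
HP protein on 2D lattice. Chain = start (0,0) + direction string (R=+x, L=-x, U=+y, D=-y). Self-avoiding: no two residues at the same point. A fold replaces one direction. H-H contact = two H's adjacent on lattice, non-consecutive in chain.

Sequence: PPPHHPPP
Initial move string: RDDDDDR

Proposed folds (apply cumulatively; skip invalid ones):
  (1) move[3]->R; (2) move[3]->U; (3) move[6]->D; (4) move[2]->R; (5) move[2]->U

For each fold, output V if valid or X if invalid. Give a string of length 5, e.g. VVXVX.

Answer: VXVVX

Derivation:
Initial: RDDDDDR -> [(0, 0), (1, 0), (1, -1), (1, -2), (1, -3), (1, -4), (1, -5), (2, -5)]
Fold 1: move[3]->R => RDDRDDR VALID
Fold 2: move[3]->U => RDDUDDR INVALID (collision), skipped
Fold 3: move[6]->D => RDDRDDD VALID
Fold 4: move[2]->R => RDRRDDD VALID
Fold 5: move[2]->U => RDURDDD INVALID (collision), skipped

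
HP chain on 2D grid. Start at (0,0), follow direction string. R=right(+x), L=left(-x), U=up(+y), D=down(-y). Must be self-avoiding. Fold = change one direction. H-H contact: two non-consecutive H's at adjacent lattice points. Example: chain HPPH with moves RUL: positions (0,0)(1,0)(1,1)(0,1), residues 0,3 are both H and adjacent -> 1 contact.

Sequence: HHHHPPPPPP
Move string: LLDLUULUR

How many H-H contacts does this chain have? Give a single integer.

Answer: 0

Derivation:
Positions: [(0, 0), (-1, 0), (-2, 0), (-2, -1), (-3, -1), (-3, 0), (-3, 1), (-4, 1), (-4, 2), (-3, 2)]
No H-H contacts found.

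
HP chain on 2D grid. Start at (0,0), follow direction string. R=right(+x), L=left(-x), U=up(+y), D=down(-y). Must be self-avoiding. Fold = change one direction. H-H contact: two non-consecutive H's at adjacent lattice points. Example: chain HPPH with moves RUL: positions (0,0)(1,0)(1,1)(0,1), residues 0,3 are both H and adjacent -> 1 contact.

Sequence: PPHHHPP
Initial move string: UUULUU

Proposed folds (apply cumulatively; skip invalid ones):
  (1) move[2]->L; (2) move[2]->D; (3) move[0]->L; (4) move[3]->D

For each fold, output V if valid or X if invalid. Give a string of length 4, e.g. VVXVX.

Answer: VXVX

Derivation:
Initial: UUULUU -> [(0, 0), (0, 1), (0, 2), (0, 3), (-1, 3), (-1, 4), (-1, 5)]
Fold 1: move[2]->L => UULLUU VALID
Fold 2: move[2]->D => UUDLUU INVALID (collision), skipped
Fold 3: move[0]->L => LULLUU VALID
Fold 4: move[3]->D => LULDUU INVALID (collision), skipped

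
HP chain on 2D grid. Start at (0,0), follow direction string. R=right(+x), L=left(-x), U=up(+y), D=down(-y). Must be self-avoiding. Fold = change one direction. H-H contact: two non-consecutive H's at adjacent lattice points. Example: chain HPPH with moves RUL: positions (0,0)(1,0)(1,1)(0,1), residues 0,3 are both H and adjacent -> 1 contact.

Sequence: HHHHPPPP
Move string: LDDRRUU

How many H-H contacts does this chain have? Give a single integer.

Positions: [(0, 0), (-1, 0), (-1, -1), (-1, -2), (0, -2), (1, -2), (1, -1), (1, 0)]
No H-H contacts found.

Answer: 0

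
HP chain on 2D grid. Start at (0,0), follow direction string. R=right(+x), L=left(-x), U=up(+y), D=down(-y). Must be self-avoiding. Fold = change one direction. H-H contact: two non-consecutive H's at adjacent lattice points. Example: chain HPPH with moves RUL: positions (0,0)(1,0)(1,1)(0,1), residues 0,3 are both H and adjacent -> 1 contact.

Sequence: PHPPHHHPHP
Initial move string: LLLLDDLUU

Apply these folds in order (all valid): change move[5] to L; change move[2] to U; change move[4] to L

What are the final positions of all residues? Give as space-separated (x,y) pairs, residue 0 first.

Initial moves: LLLLDDLUU
Fold: move[5]->L => LLLLDLLUU (positions: [(0, 0), (-1, 0), (-2, 0), (-3, 0), (-4, 0), (-4, -1), (-5, -1), (-6, -1), (-6, 0), (-6, 1)])
Fold: move[2]->U => LLULDLLUU (positions: [(0, 0), (-1, 0), (-2, 0), (-2, 1), (-3, 1), (-3, 0), (-4, 0), (-5, 0), (-5, 1), (-5, 2)])
Fold: move[4]->L => LLULLLLUU (positions: [(0, 0), (-1, 0), (-2, 0), (-2, 1), (-3, 1), (-4, 1), (-5, 1), (-6, 1), (-6, 2), (-6, 3)])

Answer: (0,0) (-1,0) (-2,0) (-2,1) (-3,1) (-4,1) (-5,1) (-6,1) (-6,2) (-6,3)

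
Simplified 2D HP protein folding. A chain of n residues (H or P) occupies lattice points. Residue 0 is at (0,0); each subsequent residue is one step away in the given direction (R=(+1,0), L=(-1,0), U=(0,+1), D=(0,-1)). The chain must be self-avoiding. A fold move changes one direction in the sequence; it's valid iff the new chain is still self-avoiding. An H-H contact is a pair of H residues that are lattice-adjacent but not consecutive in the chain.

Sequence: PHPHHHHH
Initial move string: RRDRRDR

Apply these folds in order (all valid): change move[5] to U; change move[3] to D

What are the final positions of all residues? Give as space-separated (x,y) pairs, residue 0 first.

Initial moves: RRDRRDR
Fold: move[5]->U => RRDRRUR (positions: [(0, 0), (1, 0), (2, 0), (2, -1), (3, -1), (4, -1), (4, 0), (5, 0)])
Fold: move[3]->D => RRDDRUR (positions: [(0, 0), (1, 0), (2, 0), (2, -1), (2, -2), (3, -2), (3, -1), (4, -1)])

Answer: (0,0) (1,0) (2,0) (2,-1) (2,-2) (3,-2) (3,-1) (4,-1)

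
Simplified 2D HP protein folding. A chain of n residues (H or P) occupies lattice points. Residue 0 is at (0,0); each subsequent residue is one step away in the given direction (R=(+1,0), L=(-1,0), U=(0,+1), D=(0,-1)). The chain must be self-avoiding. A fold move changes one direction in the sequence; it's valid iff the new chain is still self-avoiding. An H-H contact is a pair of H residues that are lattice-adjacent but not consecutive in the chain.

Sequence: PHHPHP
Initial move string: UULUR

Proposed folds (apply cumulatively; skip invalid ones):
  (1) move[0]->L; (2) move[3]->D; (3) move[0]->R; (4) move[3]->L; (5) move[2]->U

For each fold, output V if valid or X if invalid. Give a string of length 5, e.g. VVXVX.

Initial: UULUR -> [(0, 0), (0, 1), (0, 2), (-1, 2), (-1, 3), (0, 3)]
Fold 1: move[0]->L => LULUR VALID
Fold 2: move[3]->D => LULDR INVALID (collision), skipped
Fold 3: move[0]->R => RULUR VALID
Fold 4: move[3]->L => RULLR INVALID (collision), skipped
Fold 5: move[2]->U => RUUUR VALID

Answer: VXVXV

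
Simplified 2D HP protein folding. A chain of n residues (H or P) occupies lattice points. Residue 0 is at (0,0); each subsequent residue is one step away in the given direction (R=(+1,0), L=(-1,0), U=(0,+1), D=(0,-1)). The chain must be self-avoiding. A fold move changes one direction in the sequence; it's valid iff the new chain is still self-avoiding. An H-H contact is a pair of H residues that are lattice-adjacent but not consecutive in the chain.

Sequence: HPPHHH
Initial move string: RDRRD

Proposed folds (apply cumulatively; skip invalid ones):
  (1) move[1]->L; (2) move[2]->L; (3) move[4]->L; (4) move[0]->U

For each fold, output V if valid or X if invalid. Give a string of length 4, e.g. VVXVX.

Initial: RDRRD -> [(0, 0), (1, 0), (1, -1), (2, -1), (3, -1), (3, -2)]
Fold 1: move[1]->L => RLRRD INVALID (collision), skipped
Fold 2: move[2]->L => RDLRD INVALID (collision), skipped
Fold 3: move[4]->L => RDRRL INVALID (collision), skipped
Fold 4: move[0]->U => UDRRD INVALID (collision), skipped

Answer: XXXX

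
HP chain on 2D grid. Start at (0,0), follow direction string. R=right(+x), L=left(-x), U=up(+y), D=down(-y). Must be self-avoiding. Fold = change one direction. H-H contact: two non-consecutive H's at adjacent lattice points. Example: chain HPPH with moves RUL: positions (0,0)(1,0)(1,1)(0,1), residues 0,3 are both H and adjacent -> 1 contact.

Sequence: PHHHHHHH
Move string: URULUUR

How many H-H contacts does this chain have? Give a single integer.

Answer: 1

Derivation:
Positions: [(0, 0), (0, 1), (1, 1), (1, 2), (0, 2), (0, 3), (0, 4), (1, 4)]
H-H contact: residue 1 @(0,1) - residue 4 @(0, 2)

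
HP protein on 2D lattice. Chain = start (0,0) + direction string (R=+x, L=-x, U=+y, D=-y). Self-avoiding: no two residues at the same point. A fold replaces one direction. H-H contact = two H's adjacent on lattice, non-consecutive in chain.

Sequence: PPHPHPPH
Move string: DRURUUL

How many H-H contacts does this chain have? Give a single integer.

Positions: [(0, 0), (0, -1), (1, -1), (1, 0), (2, 0), (2, 1), (2, 2), (1, 2)]
No H-H contacts found.

Answer: 0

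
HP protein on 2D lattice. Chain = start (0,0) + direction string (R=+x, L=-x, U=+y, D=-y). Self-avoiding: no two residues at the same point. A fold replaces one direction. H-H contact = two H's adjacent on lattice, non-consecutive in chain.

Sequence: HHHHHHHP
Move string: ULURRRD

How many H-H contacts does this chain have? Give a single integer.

Positions: [(0, 0), (0, 1), (-1, 1), (-1, 2), (0, 2), (1, 2), (2, 2), (2, 1)]
H-H contact: residue 1 @(0,1) - residue 4 @(0, 2)

Answer: 1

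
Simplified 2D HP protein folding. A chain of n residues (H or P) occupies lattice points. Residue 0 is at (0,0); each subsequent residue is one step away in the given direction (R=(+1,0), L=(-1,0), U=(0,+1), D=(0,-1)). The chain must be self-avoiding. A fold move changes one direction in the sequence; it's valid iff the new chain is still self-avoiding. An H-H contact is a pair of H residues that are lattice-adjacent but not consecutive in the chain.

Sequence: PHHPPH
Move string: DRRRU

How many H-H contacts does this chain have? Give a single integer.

Answer: 0

Derivation:
Positions: [(0, 0), (0, -1), (1, -1), (2, -1), (3, -1), (3, 0)]
No H-H contacts found.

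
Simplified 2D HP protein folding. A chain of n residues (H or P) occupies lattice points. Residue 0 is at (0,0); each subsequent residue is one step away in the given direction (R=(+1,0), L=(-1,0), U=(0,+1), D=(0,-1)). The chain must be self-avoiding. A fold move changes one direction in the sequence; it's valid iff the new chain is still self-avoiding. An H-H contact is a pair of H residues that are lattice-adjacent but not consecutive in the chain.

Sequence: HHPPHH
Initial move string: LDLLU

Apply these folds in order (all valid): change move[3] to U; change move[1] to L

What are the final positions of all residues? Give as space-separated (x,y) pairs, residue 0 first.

Answer: (0,0) (-1,0) (-2,0) (-3,0) (-3,1) (-3,2)

Derivation:
Initial moves: LDLLU
Fold: move[3]->U => LDLUU (positions: [(0, 0), (-1, 0), (-1, -1), (-2, -1), (-2, 0), (-2, 1)])
Fold: move[1]->L => LLLUU (positions: [(0, 0), (-1, 0), (-2, 0), (-3, 0), (-3, 1), (-3, 2)])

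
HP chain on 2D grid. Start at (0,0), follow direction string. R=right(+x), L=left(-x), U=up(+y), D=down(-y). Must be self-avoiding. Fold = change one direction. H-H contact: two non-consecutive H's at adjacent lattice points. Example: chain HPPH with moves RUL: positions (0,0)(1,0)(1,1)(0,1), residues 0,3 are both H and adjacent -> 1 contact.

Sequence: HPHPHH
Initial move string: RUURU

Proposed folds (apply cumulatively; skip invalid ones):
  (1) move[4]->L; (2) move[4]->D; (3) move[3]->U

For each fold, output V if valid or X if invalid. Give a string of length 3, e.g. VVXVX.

Answer: XVX

Derivation:
Initial: RUURU -> [(0, 0), (1, 0), (1, 1), (1, 2), (2, 2), (2, 3)]
Fold 1: move[4]->L => RUURL INVALID (collision), skipped
Fold 2: move[4]->D => RUURD VALID
Fold 3: move[3]->U => RUUUD INVALID (collision), skipped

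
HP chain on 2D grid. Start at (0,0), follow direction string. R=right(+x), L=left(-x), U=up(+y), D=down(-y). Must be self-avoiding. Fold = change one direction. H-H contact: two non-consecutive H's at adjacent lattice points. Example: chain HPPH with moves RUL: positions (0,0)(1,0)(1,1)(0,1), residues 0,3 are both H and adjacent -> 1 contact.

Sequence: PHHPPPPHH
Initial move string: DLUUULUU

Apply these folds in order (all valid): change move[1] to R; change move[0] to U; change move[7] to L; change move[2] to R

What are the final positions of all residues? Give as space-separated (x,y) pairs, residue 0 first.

Initial moves: DLUUULUU
Fold: move[1]->R => DRUUULUU (positions: [(0, 0), (0, -1), (1, -1), (1, 0), (1, 1), (1, 2), (0, 2), (0, 3), (0, 4)])
Fold: move[0]->U => URUUULUU (positions: [(0, 0), (0, 1), (1, 1), (1, 2), (1, 3), (1, 4), (0, 4), (0, 5), (0, 6)])
Fold: move[7]->L => URUUULUL (positions: [(0, 0), (0, 1), (1, 1), (1, 2), (1, 3), (1, 4), (0, 4), (0, 5), (-1, 5)])
Fold: move[2]->R => URRUULUL (positions: [(0, 0), (0, 1), (1, 1), (2, 1), (2, 2), (2, 3), (1, 3), (1, 4), (0, 4)])

Answer: (0,0) (0,1) (1,1) (2,1) (2,2) (2,3) (1,3) (1,4) (0,4)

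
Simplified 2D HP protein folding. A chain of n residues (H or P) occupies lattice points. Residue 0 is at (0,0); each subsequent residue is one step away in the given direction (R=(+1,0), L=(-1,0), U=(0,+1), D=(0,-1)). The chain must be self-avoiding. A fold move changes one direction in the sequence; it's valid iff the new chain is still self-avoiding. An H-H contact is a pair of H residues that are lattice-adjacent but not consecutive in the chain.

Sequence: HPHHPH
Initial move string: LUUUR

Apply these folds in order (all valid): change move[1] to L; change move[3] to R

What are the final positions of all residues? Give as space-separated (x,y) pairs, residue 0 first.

Initial moves: LUUUR
Fold: move[1]->L => LLUUR (positions: [(0, 0), (-1, 0), (-2, 0), (-2, 1), (-2, 2), (-1, 2)])
Fold: move[3]->R => LLURR (positions: [(0, 0), (-1, 0), (-2, 0), (-2, 1), (-1, 1), (0, 1)])

Answer: (0,0) (-1,0) (-2,0) (-2,1) (-1,1) (0,1)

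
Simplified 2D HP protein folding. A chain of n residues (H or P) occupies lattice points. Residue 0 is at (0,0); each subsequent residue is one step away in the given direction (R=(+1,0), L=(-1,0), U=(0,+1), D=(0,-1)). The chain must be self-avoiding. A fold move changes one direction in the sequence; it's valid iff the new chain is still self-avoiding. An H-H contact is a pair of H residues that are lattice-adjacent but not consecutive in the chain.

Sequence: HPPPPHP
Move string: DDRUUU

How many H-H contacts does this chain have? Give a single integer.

Answer: 1

Derivation:
Positions: [(0, 0), (0, -1), (0, -2), (1, -2), (1, -1), (1, 0), (1, 1)]
H-H contact: residue 0 @(0,0) - residue 5 @(1, 0)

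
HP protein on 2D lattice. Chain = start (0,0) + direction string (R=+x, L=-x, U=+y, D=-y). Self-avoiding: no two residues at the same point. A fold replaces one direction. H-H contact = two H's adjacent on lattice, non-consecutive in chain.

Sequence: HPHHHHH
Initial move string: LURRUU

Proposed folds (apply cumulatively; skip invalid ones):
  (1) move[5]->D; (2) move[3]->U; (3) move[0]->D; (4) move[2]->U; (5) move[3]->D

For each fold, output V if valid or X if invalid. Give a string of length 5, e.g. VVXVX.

Initial: LURRUU -> [(0, 0), (-1, 0), (-1, 1), (0, 1), (1, 1), (1, 2), (1, 3)]
Fold 1: move[5]->D => LURRUD INVALID (collision), skipped
Fold 2: move[3]->U => LURUUU VALID
Fold 3: move[0]->D => DURUUU INVALID (collision), skipped
Fold 4: move[2]->U => LUUUUU VALID
Fold 5: move[3]->D => LUUDUU INVALID (collision), skipped

Answer: XVXVX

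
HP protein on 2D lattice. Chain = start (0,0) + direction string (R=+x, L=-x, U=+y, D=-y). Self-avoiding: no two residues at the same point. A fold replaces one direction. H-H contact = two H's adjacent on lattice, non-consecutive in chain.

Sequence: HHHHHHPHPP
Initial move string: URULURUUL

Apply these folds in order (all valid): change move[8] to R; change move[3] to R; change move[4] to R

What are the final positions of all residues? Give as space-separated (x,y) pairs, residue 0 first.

Answer: (0,0) (0,1) (1,1) (1,2) (2,2) (3,2) (4,2) (4,3) (4,4) (5,4)

Derivation:
Initial moves: URULURUUL
Fold: move[8]->R => URULURUUR (positions: [(0, 0), (0, 1), (1, 1), (1, 2), (0, 2), (0, 3), (1, 3), (1, 4), (1, 5), (2, 5)])
Fold: move[3]->R => URURURUUR (positions: [(0, 0), (0, 1), (1, 1), (1, 2), (2, 2), (2, 3), (3, 3), (3, 4), (3, 5), (4, 5)])
Fold: move[4]->R => URURRRUUR (positions: [(0, 0), (0, 1), (1, 1), (1, 2), (2, 2), (3, 2), (4, 2), (4, 3), (4, 4), (5, 4)])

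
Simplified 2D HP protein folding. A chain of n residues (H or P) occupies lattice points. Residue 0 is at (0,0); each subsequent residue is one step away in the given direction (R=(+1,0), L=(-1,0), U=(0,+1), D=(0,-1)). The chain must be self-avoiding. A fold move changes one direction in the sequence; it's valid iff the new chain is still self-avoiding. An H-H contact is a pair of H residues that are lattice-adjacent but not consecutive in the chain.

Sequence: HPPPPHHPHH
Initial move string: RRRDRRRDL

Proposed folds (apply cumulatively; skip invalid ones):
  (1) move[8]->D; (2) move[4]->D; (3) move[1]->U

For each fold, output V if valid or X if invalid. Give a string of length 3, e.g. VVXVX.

Initial: RRRDRRRDL -> [(0, 0), (1, 0), (2, 0), (3, 0), (3, -1), (4, -1), (5, -1), (6, -1), (6, -2), (5, -2)]
Fold 1: move[8]->D => RRRDRRRDD VALID
Fold 2: move[4]->D => RRRDDRRDD VALID
Fold 3: move[1]->U => RURDDRRDD VALID

Answer: VVV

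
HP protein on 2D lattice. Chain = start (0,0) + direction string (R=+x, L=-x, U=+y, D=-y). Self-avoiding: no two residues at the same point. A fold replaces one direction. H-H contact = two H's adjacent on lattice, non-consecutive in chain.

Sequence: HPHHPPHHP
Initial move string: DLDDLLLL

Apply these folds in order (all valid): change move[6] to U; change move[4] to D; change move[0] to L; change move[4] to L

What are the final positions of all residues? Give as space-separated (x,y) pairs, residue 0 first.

Answer: (0,0) (-1,0) (-2,0) (-2,-1) (-2,-2) (-3,-2) (-4,-2) (-4,-1) (-5,-1)

Derivation:
Initial moves: DLDDLLLL
Fold: move[6]->U => DLDDLLUL (positions: [(0, 0), (0, -1), (-1, -1), (-1, -2), (-1, -3), (-2, -3), (-3, -3), (-3, -2), (-4, -2)])
Fold: move[4]->D => DLDDDLUL (positions: [(0, 0), (0, -1), (-1, -1), (-1, -2), (-1, -3), (-1, -4), (-2, -4), (-2, -3), (-3, -3)])
Fold: move[0]->L => LLDDDLUL (positions: [(0, 0), (-1, 0), (-2, 0), (-2, -1), (-2, -2), (-2, -3), (-3, -3), (-3, -2), (-4, -2)])
Fold: move[4]->L => LLDDLLUL (positions: [(0, 0), (-1, 0), (-2, 0), (-2, -1), (-2, -2), (-3, -2), (-4, -2), (-4, -1), (-5, -1)])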